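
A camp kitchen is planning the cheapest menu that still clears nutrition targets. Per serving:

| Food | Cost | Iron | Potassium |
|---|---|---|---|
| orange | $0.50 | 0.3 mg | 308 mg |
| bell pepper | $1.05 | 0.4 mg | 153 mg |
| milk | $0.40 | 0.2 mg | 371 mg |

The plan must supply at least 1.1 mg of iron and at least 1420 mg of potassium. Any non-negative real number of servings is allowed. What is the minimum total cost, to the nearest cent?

With two linear requirements the optimum uses one or two foods; enumerate the corners.
orange only: max(1.1/0.3, 1420/308) = 4.61 servings → $2.31.
bell pepper only: max(1.1/0.4, 1420/153) = 9.281 servings → $9.75.
milk only: max(1.1/0.2, 1420/371) = 5.5 servings → $2.20.
orange + bell pepper: the both-tight solution has a negative serving — not a feasible corner.
orange + milk with both tight: 2.497 servings and 1.755 servings → $1.95.
bell pepper + milk with both tight: 1.053 servings and 3.393 servings → $2.46.
So the least-cost plan costs $1.95.

$1.95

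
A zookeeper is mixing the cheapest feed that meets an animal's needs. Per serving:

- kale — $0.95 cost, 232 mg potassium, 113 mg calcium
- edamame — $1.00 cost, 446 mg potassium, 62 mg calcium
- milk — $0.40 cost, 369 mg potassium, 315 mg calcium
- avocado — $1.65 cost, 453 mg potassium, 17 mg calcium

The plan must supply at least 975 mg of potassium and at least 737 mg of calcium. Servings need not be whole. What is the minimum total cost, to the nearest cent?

kale only: max(975/232, 737/113) = 6.522 servings → $6.20.
edamame only: max(975/446, 737/62) = 11.89 servings → $11.89.
milk only: max(975/369, 737/315) = 2.642 servings → $1.06.
avocado only: max(975/453, 737/17) = 43.35 servings → $71.53.
kale + edamame: the both-tight solution has a negative serving — not a feasible corner.
kale + milk with both tight: 1.121 servings and 1.938 servings → $1.84.
kale + avocado: the both-tight solution has a negative serving — not a feasible corner.
edamame + milk with both tight: 0.2991 servings and 2.281 servings → $1.21.
edamame + avocado: the both-tight solution has a negative serving — not a feasible corner.
milk + avocado with both tight: 2.326 servings and 0.2578 servings → $1.36.
So the least-cost plan costs $1.06.

$1.06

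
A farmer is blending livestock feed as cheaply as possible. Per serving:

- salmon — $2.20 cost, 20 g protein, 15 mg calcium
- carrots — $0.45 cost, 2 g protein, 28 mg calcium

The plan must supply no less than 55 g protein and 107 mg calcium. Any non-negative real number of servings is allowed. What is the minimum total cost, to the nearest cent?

$6.62

An LP optimum is at a vertex; with two nutrient constraints at most two foods are used. Check each candidate.
salmon only: max(55/20, 107/15) = 7.133 servings → $15.69.
carrots only: max(55/2, 107/28) = 27.5 servings → $12.38.
salmon + carrots with both tight: 2.502 servings and 2.481 servings → $6.62.
Cheapest feasible corner: $6.62.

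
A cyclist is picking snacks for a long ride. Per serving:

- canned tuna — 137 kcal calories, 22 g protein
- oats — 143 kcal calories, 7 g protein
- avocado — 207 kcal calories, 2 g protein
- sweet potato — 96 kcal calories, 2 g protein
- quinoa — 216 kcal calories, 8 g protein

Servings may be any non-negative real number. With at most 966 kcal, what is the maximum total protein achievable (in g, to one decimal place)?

155.1 g

Protein per kcal: canned tuna 0.1606, oats 0.04895, quinoa 0.03704, sweet potato 0.02083, avocado 0.009662.
With no serving limits, spend the whole calories allowance on canned tuna: 966 kcal / 137 kcal × 22 g = 155.1 g.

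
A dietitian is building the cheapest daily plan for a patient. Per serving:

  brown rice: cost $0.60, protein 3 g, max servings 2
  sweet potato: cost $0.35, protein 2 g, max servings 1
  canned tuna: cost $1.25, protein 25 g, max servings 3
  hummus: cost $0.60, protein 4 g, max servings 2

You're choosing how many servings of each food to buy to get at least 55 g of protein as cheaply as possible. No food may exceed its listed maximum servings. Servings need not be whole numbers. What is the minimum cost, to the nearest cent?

Cost per g of protein: canned tuna $0.0500, hummus $0.1500, sweet potato $0.1750, brown rice $0.2000.
Take 2.2 servings of canned tuna: +55.0 g protein for $2.75 (total $2.75, still need 0.0 g).
Filling from the cheapest source first is optimal under one linear minimum: $2.75.

$2.75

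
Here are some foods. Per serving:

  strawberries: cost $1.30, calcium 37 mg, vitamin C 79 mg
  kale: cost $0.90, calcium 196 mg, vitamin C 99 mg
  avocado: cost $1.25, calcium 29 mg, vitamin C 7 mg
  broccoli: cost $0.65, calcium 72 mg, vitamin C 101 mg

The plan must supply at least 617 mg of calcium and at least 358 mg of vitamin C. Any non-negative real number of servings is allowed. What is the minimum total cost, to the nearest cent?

At the optimum either one food covers both requirements or two foods hit both targets exactly; no other combination can be cheaper.
strawberries only: max(617/37, 358/79) = 16.68 servings → $21.68.
kale only: max(617/196, 358/99) = 3.616 servings → $3.25.
avocado only: max(617/29, 358/7) = 51.14 servings → $63.93.
broccoli only: max(617/72, 358/101) = 8.569 servings → $5.57.
strawberries + kale with both tight: 0.7685 servings and 3.003 servings → $3.70.
strawberries + avocado with both tight: 2.984 servings and 17.47 servings → $25.72.
strawberries + broccoli: intersection lies outside the first quadrant.
kale + avocado with both targets exact would need a negative amount; discard.
kale + broccoli with both tight: 2.885 servings and 0.7172 servings → $3.06.
avocado + broccoli with both tight: 15.07 servings and 2.5 servings → $20.46.
The minimum over all feasible corners is $3.06.

$3.06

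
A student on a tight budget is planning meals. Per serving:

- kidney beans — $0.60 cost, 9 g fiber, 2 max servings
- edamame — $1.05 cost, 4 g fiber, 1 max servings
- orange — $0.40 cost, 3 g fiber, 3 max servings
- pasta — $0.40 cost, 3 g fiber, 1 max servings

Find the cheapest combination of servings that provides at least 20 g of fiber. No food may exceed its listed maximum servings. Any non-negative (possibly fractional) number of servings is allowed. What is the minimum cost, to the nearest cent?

Cost per g of fiber: kidney beans $0.0667, orange $0.1333, pasta $0.1333, edamame $0.2625.
Take 2 servings of kidney beans: +18.0 g fiber for $1.20 (total $1.20, still need 2.0 g).
Take 0.6667 servings of orange: +2.0 g fiber for $0.27 (total $1.47, still need 0.0 g).
Greedy by cheapest-per-g is optimal for a single linear constraint, so the minimum cost is $1.47.

$1.47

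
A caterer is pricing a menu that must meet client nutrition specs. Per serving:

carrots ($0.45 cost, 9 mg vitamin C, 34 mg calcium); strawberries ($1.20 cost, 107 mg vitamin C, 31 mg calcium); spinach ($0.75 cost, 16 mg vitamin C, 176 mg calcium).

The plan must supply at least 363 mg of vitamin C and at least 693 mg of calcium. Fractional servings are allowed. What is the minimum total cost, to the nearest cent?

Check every corner: each single food scaled to meet both minima, and each pair solved so both constraints bind.
carrots only: max(363/9, 693/34) = 40.33 servings → $18.15.
strawberries only: max(363/107, 693/31) = 22.35 servings → $26.83.
spinach only: max(363/16, 693/176) = 22.69 servings → $17.02.
carrots + strawberries with both tight: 18.73 servings and 1.818 servings → $10.61.
carrots + spinach: the both-tight solution has a negative serving — not a feasible corner.
strawberries + spinach with both tight: 2.88 servings and 3.43 servings → $6.03.
Cheapest feasible corner: $6.03.

$6.03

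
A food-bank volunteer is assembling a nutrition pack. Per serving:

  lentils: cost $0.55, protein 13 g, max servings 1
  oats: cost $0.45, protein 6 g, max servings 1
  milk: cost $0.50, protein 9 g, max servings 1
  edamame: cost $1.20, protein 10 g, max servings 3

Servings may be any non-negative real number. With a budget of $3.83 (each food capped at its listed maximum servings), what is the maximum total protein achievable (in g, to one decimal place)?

Protein per dollar: lentils 23.64, milk 18, oats 13.33, edamame 8.333.
Take 1 serving of lentils: spends $0.55, +13.0 g protein (running total 13.0 g).
Take 1 serving of milk: spends $0.50, +9.0 g protein (running total 22.0 g).
Take 1 serving of oats: spends $0.45, +6.0 g protein (running total 28.0 g).
Take 1.942 servings of edamame: spends $2.33, +19.4 g protein (running total 47.4 g).
Filling greedily by protein-per-dollar is optimal for one linear limit, giving 47.4 g.

47.4 g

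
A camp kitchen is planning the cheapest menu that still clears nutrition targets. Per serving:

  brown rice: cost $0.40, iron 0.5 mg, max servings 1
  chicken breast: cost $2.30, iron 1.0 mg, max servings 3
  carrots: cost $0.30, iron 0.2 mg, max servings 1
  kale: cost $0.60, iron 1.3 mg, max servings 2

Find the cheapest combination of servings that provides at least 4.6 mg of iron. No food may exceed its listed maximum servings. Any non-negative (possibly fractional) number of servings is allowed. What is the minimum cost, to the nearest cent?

$4.89

Cost per mg of iron: kale $0.4615, brown rice $0.8000, carrots $1.5000, chicken breast $2.3000.
Take 2 servings of kale: +2.6 mg iron for $1.20 (total $1.20, still need 2.0 mg).
Take 1 serving of brown rice: +0.5 mg iron for $0.40 (total $1.60, still need 1.5 mg).
Take 1 serving of carrots: +0.2 mg iron for $0.30 (total $1.90, still need 1.3 mg).
Take 1.3 servings of chicken breast: +1.3 mg iron for $2.99 (total $4.89, still need 0.0 mg).
Filling from the cheapest source first is optimal under one linear minimum: $4.89.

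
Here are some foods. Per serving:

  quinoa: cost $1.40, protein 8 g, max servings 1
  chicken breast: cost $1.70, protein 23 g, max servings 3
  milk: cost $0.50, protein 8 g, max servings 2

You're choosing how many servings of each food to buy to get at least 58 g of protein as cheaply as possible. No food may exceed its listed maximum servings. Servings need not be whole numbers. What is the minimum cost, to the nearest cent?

Cost per g of protein: milk $0.0625, chicken breast $0.0739, quinoa $0.1750.
Take 2 servings of milk: +16.0 g protein for $1.00 (total $1.00, still need 42.0 g).
Take 1.826 servings of chicken breast: +42.0 g protein for $3.10 (total $4.10, still need 0.0 g).
Filling from the cheapest source first is optimal under one linear minimum: $4.10.

$4.10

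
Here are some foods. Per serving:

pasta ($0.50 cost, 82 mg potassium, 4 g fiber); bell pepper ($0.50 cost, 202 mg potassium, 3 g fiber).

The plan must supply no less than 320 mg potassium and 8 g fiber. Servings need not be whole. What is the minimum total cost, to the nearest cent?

Check every corner: each single food scaled to meet both minima, and each pair solved so both constraints bind.
pasta only: max(320/82, 8/4) = 3.902 servings → $1.95.
bell pepper only: max(320/202, 8/3) = 2.667 servings → $1.33.
pasta + bell pepper with both tight: 1.167 servings and 1.11 servings → $1.14.
So the least-cost plan costs $1.14.

$1.14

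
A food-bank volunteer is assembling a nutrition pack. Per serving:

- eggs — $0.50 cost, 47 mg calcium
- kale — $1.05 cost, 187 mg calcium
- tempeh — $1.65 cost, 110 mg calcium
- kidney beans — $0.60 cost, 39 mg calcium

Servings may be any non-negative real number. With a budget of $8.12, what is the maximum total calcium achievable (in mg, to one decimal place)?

Calcium per dollar: kale 178.1, eggs 94, tempeh 66.67, kidney beans 65.
With no serving limits, spend the whole cost allowance on kale: $8.12 / $1.05 × 187 mg = 1446.1 mg.

1446.1 mg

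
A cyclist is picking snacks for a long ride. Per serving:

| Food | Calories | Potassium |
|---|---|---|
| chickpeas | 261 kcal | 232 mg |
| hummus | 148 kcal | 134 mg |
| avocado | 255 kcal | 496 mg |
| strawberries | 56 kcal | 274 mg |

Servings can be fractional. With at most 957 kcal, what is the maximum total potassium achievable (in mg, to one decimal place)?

4682.5 mg

Potassium per kcal: strawberries 4.893, avocado 1.945, hummus 0.9054, chickpeas 0.8889.
With no serving limits, spend the whole calories allowance on strawberries: 957 kcal / 56 kcal × 274 mg = 4682.5 mg.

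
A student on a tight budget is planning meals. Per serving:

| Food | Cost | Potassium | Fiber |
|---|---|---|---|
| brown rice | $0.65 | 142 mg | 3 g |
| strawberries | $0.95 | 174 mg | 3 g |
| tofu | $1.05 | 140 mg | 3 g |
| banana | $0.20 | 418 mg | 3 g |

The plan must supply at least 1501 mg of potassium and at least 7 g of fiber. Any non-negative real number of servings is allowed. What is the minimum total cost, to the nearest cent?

Minimising a linear cost over {potassium ≥ 1501, fiber ≥ 7, servings ≥ 0} — the optimum is at a vertex, using one or two foods.
brown rice only: max(1501/142, 7/3) = 10.57 servings → $6.87.
strawberries only: max(1501/174, 7/3) = 8.626 servings → $8.20.
tofu only: max(1501/140, 7/3) = 10.72 servings → $11.26.
banana only: max(1501/418, 7/3) = 3.591 servings → $0.72.
brown rice + strawberries: intersection lies outside the first quadrant.
brown rice + tofu: intersection lies outside the first quadrant.
brown rice + banana: intersection lies outside the first quadrant.
strawberries + tofu: the both-tight solution has a negative serving — not a feasible corner.
strawberries + banana: the both-tight solution has a negative serving — not a feasible corner.
tofu + banana with both targets exact would need a negative amount; discard.
The minimum over all feasible corners is $0.72.

$0.72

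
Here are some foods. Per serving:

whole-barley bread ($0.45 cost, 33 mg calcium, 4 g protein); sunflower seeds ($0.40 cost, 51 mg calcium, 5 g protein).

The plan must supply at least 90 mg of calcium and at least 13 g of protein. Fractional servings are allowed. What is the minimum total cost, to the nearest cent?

A basic optimal solution has at most two foods positive. Try each food alone and each pair with both targets met exactly.
whole-barley bread only: max(90/33, 13/4) = 3.25 servings → $1.46.
sunflower seeds only: max(90/51, 13/5) = 2.6 servings → $1.04.
whole-barley bread + sunflower seeds: the both-tight solution has a negative serving — not a feasible corner.
So the least-cost plan costs $1.04.

$1.04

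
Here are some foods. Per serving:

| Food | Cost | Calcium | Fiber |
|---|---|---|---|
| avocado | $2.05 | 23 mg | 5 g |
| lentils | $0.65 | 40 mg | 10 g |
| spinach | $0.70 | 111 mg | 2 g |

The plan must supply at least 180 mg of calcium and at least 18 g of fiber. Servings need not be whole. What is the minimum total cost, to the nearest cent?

A basic optimal solution has at most two foods positive. Try each food alone and each pair with both targets met exactly.
avocado only: max(180/23, 18/5) = 7.826 servings → $16.04.
lentils only: max(180/40, 18/10) = 4.5 servings → $2.92.
spinach only: max(180/111, 18/2) = 9 servings → $6.30.
avocado + lentils with both targets exact would need a negative amount; discard.
avocado + spinach with both tight: 3.218 servings and 0.9548 servings → $7.27.
lentils + spinach with both tight: 1.59 servings and 1.049 servings → $1.77.
So the least-cost plan costs $1.77.

$1.77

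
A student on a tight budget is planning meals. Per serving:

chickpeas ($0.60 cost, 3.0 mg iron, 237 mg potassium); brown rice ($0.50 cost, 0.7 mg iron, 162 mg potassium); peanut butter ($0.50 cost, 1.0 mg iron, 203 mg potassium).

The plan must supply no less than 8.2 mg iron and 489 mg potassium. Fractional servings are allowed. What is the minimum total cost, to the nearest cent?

At the optimum either one food covers both requirements or two foods hit both targets exactly; no other combination can be cheaper.
chickpeas only: max(8.2/3.0, 489/237) = 2.733 servings → $1.64.
brown rice only: max(8.2/0.7, 489/162) = 11.71 servings → $5.86.
peanut butter only: max(8.2/1.0, 489/203) = 8.2 servings → $4.10.
chickpeas + brown rice: intersection lies outside the first quadrant.
chickpeas + peanut butter: intersection lies outside the first quadrant.
brown rice + peanut butter: the both-tight solution has a negative serving — not a feasible corner.
The minimum over all feasible corners is $1.64.

$1.64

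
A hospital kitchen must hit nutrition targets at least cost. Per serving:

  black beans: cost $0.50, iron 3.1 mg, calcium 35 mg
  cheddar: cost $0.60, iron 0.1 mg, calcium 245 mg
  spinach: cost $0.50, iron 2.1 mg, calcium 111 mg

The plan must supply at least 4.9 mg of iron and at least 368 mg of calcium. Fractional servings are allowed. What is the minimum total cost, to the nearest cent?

At the optimum either one food covers both requirements or two foods hit both targets exactly; no other combination can be cheaper.
black beans only: max(4.9/3.1, 368/35) = 10.51 servings → $5.26.
cheddar only: max(4.9/0.1, 368/245) = 49 servings → $29.40.
spinach only: max(4.9/2.1, 368/111) = 3.315 servings → $1.66.
black beans + cheddar with both tight: 1.539 servings and 1.282 servings → $1.54.
black beans + spinach: intersection lies outside the first quadrant.
cheddar + spinach with both tight: 0.4547 servings and 2.312 servings → $1.43.
So the least-cost plan costs $1.43.

$1.43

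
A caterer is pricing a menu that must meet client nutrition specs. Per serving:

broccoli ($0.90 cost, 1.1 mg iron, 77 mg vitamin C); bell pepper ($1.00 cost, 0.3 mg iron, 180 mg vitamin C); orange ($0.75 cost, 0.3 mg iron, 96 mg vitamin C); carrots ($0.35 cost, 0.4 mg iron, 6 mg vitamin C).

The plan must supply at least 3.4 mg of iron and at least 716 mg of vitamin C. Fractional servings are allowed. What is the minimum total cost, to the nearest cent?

For a min-cost LP with two ≥-constraints, a basic feasible solution has at most two positive variables.
broccoli only: max(3.4/1.1, 716/77) = 9.299 servings → $8.37.
bell pepper only: max(3.4/0.3, 716/180) = 11.33 servings → $11.33.
orange only: max(3.4/0.3, 716/96) = 11.33 servings → $8.50.
carrots only: max(3.4/0.4, 716/6) = 119.3 servings → $41.77.
broccoli + bell pepper with both tight: 2.271 servings and 3.006 servings → $5.05.
broccoli + orange with both tight: 1.353 servings and 6.373 servings → $6.00.
broccoli + carrots: intersection lies outside the first quadrant.
bell pepper + orange with both targets exact would need a negative amount; discard.
bell pepper + carrots with both tight: 3.789 servings and 5.658 servings → $5.77.
orange + carrots with both tight: 7.268 servings and 3.049 servings → $6.52.
Cheapest feasible corner: $5.05.

$5.05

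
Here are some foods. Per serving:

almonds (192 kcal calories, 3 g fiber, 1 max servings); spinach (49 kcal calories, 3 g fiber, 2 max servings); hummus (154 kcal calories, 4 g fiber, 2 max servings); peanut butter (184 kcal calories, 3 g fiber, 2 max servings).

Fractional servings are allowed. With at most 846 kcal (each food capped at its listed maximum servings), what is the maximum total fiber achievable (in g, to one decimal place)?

Fiber per kcal: spinach 0.06122, hummus 0.02597, peanut butter 0.0163, almonds 0.01562.
Take 2 servings of spinach: uses 98 kcal, +6.0 g fiber (running total 6.0 g).
Take 2 servings of hummus: uses 308 kcal, +8.0 g fiber (running total 14.0 g).
Take 2 servings of peanut butter: uses 368 kcal, +6.0 g fiber (running total 20.0 g).
Take 0.375 servings of almonds: uses 72 kcal, +1.1 g fiber (running total 21.1 g).
Filling greedily by fiber-per-kcal is optimal for one linear limit, giving 21.1 g.

21.1 g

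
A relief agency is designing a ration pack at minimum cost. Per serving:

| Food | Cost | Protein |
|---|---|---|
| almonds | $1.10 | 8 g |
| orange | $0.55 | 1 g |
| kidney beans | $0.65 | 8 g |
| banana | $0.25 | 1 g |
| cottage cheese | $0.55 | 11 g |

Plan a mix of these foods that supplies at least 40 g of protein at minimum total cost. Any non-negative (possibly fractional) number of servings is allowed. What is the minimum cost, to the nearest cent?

Cost per g of protein: cottage cheese $0.0500, kidney beans $0.0813, almonds $0.1375, banana $0.2500, orange $0.5500.
With no serving limits, use only cottage cheese: 40 g / 11 g = 3.636 servings × $0.55 = $2.00.

$2.00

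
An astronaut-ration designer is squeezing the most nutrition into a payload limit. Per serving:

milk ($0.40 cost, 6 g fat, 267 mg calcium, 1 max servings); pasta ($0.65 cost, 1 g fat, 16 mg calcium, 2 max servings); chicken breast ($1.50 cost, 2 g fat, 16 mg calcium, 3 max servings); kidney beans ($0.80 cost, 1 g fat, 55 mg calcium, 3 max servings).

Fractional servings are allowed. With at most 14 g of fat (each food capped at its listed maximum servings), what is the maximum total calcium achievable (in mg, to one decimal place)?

488.0 mg

Calcium per g fat: kidney beans 55, milk 44.5, pasta 16, chicken breast 8.
Take 3 servings of kidney beans: uses 3 g fat, +165.0 mg calcium (running total 165.0 mg).
Take 1 serving of milk: uses 6 g fat, +267.0 mg calcium (running total 432.0 mg).
Take 2 servings of pasta: uses 2 g fat, +32.0 mg calcium (running total 464.0 mg).
Take 1.5 servings of chicken breast: uses 3 g fat, +24.0 mg calcium (running total 488.0 mg).
Greedy by best ratio exhausts the fat allowance optimally: 488.0 mg.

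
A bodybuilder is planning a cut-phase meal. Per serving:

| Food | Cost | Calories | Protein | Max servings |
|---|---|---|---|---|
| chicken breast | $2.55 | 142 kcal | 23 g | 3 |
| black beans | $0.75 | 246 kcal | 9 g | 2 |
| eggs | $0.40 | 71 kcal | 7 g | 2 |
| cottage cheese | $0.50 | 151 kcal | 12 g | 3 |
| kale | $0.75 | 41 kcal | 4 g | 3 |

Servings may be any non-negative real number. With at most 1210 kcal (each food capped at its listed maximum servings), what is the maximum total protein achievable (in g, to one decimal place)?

133.4 g

Protein per kcal: chicken breast 0.162, eggs 0.09859, kale 0.09756, cottage cheese 0.07947, black beans 0.03659.
Take 3 servings of chicken breast: uses 426 kcal, +69.0 g protein (running total 69.0 g).
Take 2 servings of eggs: uses 142 kcal, +14.0 g protein (running total 83.0 g).
Take 3 servings of kale: uses 123 kcal, +12.0 g protein (running total 95.0 g).
Take 3 servings of cottage cheese: uses 453 kcal, +36.0 g protein (running total 131.0 g).
Take 0.2683 servings of black beans: uses 66 kcal, +2.4 g protein (running total 133.4 g).
Filling greedily by protein-per-kcal is optimal for one linear limit, giving 133.4 g.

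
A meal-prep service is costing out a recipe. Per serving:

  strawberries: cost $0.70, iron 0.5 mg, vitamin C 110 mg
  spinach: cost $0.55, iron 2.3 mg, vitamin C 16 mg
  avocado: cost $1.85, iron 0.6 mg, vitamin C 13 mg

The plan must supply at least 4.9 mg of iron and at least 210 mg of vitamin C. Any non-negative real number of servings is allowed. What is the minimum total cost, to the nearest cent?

$2.13

Two binding constraints pin down two serving amounts, so the optimal mix uses at most two foods. The candidates are each food alone (scaled to the tighter of iron/vitamin C) and each pair with both constraints tight.
strawberries only: max(4.9/0.5, 210/110) = 9.8 servings → $6.86.
spinach only: max(4.9/2.3, 210/16) = 13.12 servings → $7.22.
avocado only: max(4.9/0.6, 210/13) = 16.15 servings → $29.88.
strawberries + spinach with both tight: 1.651 servings and 1.771 servings → $2.13.
strawberries + avocado with both tight: 1.047 servings and 7.294 servings → $14.23.
spinach + avocado with both targets exact would need a negative amount; discard.
Cheapest feasible corner: $2.13.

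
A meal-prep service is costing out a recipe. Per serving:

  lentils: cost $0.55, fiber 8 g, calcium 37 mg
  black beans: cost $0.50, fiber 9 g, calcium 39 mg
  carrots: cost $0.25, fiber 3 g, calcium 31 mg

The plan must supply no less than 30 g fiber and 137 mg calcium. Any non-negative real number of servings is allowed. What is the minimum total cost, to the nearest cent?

$1.70

An LP optimum is at a vertex; with two nutrient constraints at most two foods are used. Check each candidate.
lentils only: max(30/8, 137/37) = 3.75 servings → $2.06.
black beans only: max(30/9, 137/39) = 3.513 servings → $1.76.
carrots only: max(30/3, 137/31) = 10 servings → $2.50.
lentils + black beans with both tight: 3 servings and 0.6667 servings → $1.98.
lentils + carrots with both targets exact would need a negative amount; discard.
black beans + carrots with both tight: 3.204 servings and 0.3889 servings → $1.70.
Cheapest feasible corner: $1.70.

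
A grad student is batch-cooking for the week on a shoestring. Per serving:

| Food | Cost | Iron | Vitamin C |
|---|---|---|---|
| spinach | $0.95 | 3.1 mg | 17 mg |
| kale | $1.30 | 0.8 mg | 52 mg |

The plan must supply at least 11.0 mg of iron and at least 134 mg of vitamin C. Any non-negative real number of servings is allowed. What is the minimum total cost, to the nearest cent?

$5.00

With two linear requirements the optimum uses one or two foods; enumerate the corners.
spinach only: max(11.0/3.1, 134/17) = 7.882 servings → $7.49.
kale only: max(11.0/0.8, 134/52) = 13.75 servings → $17.88.
spinach + kale with both tight: 3.149 servings and 1.547 servings → $5.00.
Cheapest feasible corner: $5.00.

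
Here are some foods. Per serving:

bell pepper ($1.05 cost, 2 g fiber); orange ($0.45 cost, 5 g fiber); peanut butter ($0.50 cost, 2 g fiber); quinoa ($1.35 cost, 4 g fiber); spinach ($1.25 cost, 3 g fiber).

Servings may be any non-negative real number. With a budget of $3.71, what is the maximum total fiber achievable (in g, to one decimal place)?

41.2 g

Fiber per dollar: orange 11.11, peanut butter 4, quinoa 2.963, spinach 2.4, bell pepper 1.905.
With no serving limits, spend the whole cost allowance on orange: $3.71 / $0.45 × 5 g = 41.2 g.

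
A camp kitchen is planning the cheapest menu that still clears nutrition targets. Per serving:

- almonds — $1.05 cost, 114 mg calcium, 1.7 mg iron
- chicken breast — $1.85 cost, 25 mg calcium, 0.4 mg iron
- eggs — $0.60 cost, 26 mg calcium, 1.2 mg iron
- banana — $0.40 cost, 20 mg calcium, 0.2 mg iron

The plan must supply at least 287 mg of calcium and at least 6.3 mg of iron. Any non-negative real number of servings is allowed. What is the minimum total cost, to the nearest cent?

$3.54

Check every corner: each single food scaled to meet both minima, and each pair solved so both constraints bind.
almonds only: max(287/114, 6.3/1.7) = 3.706 servings → $3.89.
chicken breast only: max(287/25, 6.3/0.4) = 15.75 servings → $29.14.
eggs only: max(287/26, 6.3/1.2) = 11.04 servings → $6.62.
banana only: max(287/20, 6.3/0.2) = 31.5 servings → $12.60.
almonds + chicken breast: intersection lies outside the first quadrant.
almonds + eggs with both tight: 1.95 servings and 2.487 servings → $3.54.
almonds + banana: intersection lies outside the first quadrant.
chicken breast + eggs with both tight: 9.214 servings and 2.179 servings → $18.35.
chicken breast + banana: intersection lies outside the first quadrant.
eggs + banana with both tight: 3.649 servings and 9.606 servings → $6.03.
So the least-cost plan costs $3.54.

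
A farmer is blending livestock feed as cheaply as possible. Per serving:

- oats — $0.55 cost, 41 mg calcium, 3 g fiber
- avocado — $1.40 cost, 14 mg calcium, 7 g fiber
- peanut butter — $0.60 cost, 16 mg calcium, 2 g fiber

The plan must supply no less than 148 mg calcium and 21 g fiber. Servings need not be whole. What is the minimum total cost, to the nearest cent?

$3.85

An LP optimum is at a vertex; with two nutrient constraints at most two foods are used. Check each candidate.
oats only: max(148/41, 21/3) = 7 servings → $3.85.
avocado only: max(148/14, 21/7) = 10.57 servings → $14.80.
peanut butter only: max(148/16, 21/2) = 10.5 servings → $6.30.
oats + avocado with both tight: 3.029 servings and 1.702 servings → $4.05.
oats + peanut butter: intersection lies outside the first quadrant.
avocado + peanut butter with both tight: 0.4762 servings and 8.833 servings → $5.97.
Cheapest feasible corner: $3.85.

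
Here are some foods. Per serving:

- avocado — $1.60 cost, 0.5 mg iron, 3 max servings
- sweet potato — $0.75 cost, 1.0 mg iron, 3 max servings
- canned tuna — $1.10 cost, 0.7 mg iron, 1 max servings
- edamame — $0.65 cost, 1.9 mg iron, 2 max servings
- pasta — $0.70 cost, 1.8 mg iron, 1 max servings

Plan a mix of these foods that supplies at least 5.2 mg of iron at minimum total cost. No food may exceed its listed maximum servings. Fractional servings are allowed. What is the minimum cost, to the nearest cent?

$1.84

Cost per mg of iron: edamame $0.3421, pasta $0.3889, sweet potato $0.7500, canned tuna $1.5714, avocado $3.2000.
Take 2 servings of edamame: +3.8 mg iron for $1.30 (total $1.30, still need 1.4 mg).
Take 0.7778 servings of pasta: +1.4 mg iron for $0.54 (total $1.84, still need 0.0 mg).
Greedy by cheapest-per-mg is optimal for a single linear constraint, so the minimum cost is $1.84.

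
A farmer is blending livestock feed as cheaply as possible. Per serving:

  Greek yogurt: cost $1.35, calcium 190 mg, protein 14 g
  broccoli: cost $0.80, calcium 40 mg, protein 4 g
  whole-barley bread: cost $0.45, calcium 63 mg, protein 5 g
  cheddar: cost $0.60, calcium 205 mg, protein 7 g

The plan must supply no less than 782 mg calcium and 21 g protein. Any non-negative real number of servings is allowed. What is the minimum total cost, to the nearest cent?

The cheapest plan sits at a corner of the feasible region — with two constraints it uses at most two foods.
Greek yogurt only: max(782/190, 21/14) = 4.116 servings → $5.56.
broccoli only: max(782/40, 21/4) = 19.55 servings → $15.64.
whole-barley bread only: max(782/63, 21/5) = 12.41 servings → $5.59.
cheddar only: max(782/205, 21/7) = 3.815 servings → $2.29.
Greek yogurt + broccoli: the both-tight solution has a negative serving — not a feasible corner.
Greek yogurt + whole-barley bread: the both-tight solution has a negative serving — not a feasible corner.
Greek yogurt + cheddar: intersection lies outside the first quadrant.
broccoli + whole-barley bread with both targets exact would need a negative amount; discard.
broccoli + cheddar: the both-tight solution has a negative serving — not a feasible corner.
whole-barley bread + cheddar: intersection lies outside the first quadrant.
Cheapest feasible corner: $2.29.

$2.29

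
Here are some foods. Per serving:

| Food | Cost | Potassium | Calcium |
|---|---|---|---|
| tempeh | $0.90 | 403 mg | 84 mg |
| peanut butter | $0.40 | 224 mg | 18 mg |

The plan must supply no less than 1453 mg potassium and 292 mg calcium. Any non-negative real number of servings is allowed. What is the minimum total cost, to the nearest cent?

An LP optimum is at a vertex; with two nutrient constraints at most two foods are used. Check each candidate.
tempeh only: max(1453/403, 292/84) = 3.605 servings → $3.24.
peanut butter only: max(1453/224, 292/18) = 16.22 servings → $6.49.
tempeh + peanut butter with both tight: 3.395 servings and 0.3785 servings → $3.21.
The minimum over all feasible corners is $3.21.

$3.21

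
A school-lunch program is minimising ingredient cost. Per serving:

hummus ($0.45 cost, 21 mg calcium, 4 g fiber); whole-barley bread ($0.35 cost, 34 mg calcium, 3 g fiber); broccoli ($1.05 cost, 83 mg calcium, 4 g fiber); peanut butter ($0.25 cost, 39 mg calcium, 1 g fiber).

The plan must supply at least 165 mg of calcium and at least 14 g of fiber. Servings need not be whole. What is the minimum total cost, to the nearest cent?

The cheapest plan sits at a corner of the feasible region — with two constraints it uses at most two foods.
hummus only: max(165/21, 14/4) = 7.857 servings → $3.54.
whole-barley bread only: max(165/34, 14/3) = 4.853 servings → $1.70.
broccoli only: max(165/83, 14/4) = 3.5 servings → $3.67.
peanut butter only: max(165/39, 14/1) = 14 servings → $3.50.
hummus + whole-barley bread with both targets exact would need a negative amount; discard.
hummus + broccoli with both tight: 2.024 servings and 1.476 servings → $2.46.
hummus + peanut butter with both tight: 2.822 servings and 2.711 servings → $1.95.
whole-barley bread + broccoli with both tight: 4.442 servings and 0.1681 servings → $1.73.
whole-barley bread + peanut butter with both tight: 4.59 servings and 0.2289 servings → $1.66.
broccoli + peanut butter: intersection lies outside the first quadrant.
The minimum over all feasible corners is $1.66.

$1.66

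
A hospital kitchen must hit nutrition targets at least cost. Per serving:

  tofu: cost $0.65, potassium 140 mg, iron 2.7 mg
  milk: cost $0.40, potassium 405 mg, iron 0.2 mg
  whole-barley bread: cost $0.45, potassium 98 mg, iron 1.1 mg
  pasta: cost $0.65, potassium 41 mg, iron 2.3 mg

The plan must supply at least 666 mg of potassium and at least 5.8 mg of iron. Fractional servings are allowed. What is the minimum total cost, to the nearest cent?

Minimising a linear cost over {potassium ≥ 666, iron ≥ 5.8, servings ≥ 0} — the optimum is at a vertex, using one or two foods.
tofu only: max(666/140, 5.8/2.7) = 4.757 servings → $3.09.
milk only: max(666/405, 5.8/0.2) = 29 servings → $11.60.
whole-barley bread only: max(666/98, 5.8/1.1) = 6.796 servings → $3.06.
pasta only: max(666/41, 5.8/2.3) = 16.24 servings → $10.56.
tofu + milk with both tight: 2.08 servings and 0.9256 servings → $1.72.
tofu + whole-barley bread: the both-tight solution has a negative serving — not a feasible corner.
tofu + pasta: the both-tight solution has a negative serving — not a feasible corner.
milk + whole-barley bread with both tight: 0.3855 servings and 5.203 servings → $2.50.
milk + pasta with both tight: 1.401 servings and 2.4 servings → $2.12.
whole-barley bread + pasta: the both-tight solution has a negative serving — not a feasible corner.
So the least-cost plan costs $1.72.

$1.72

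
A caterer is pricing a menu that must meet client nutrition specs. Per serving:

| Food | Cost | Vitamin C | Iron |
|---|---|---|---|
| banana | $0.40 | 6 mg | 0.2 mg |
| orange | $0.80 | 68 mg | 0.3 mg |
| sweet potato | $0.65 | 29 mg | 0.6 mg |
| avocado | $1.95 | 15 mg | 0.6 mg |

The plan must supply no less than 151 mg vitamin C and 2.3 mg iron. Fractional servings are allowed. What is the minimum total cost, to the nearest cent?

This is a tiny linear program; its minimum lies at a vertex of the feasible set. List the vertices and price them.
banana only: max(151/6, 2.3/0.2) = 25.17 servings → $10.07.
orange only: max(151/68, 2.3/0.3) = 7.667 servings → $6.13.
sweet potato only: max(151/29, 2.3/0.6) = 5.207 servings → $3.38.
avocado only: max(151/15, 2.3/0.6) = 10.07 servings → $19.63.
banana + orange with both tight: 9.415 servings and 1.39 servings → $4.88.
banana + sweet potato with both targets exact would need a negative amount; discard.
banana + avocado with both targets exact would need a negative amount; discard.
orange + sweet potato with both tight: 0.7445 servings and 3.461 servings → $2.85.
orange + avocado with both tight: 1.545 servings and 3.061 servings → $7.20.
sweet potato + avocado with both targets exact would need a negative amount; discard.
The minimum over all feasible corners is $2.85.

$2.85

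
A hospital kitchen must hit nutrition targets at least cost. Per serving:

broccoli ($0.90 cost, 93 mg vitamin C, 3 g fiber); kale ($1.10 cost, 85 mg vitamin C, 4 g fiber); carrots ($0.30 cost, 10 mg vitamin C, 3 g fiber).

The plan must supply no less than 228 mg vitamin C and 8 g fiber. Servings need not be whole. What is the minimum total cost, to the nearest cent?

broccoli only: max(228/93, 8/3) = 2.667 servings → $2.40.
kale only: max(228/85, 8/4) = 2.682 servings → $2.95.
carrots only: max(228/10, 8/3) = 22.8 servings → $6.84.
broccoli + kale with both tight: 1.983 servings and 0.5128 servings → $2.35.
broccoli + carrots with both tight: 2.426 servings and 0.241 servings → $2.26.
kale + carrots: intersection lies outside the first quadrant.
So the least-cost plan costs $2.26.

$2.26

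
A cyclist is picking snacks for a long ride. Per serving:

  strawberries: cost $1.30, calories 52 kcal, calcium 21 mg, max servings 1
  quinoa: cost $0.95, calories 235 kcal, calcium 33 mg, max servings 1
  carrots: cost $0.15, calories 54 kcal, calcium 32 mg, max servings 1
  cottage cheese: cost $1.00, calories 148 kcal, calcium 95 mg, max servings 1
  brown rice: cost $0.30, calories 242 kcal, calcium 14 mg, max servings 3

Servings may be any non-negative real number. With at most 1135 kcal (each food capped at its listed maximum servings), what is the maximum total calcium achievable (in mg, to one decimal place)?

Calcium per kcal: cottage cheese 0.6419, carrots 0.5926, strawberries 0.4038, quinoa 0.1404, brown rice 0.05785.
Take 1 serving of cottage cheese: uses 148 kcal, +95.0 mg calcium (running total 95.0 mg).
Take 1 serving of carrots: uses 54 kcal, +32.0 mg calcium (running total 127.0 mg).
Take 1 serving of strawberries: uses 52 kcal, +21.0 mg calcium (running total 148.0 mg).
Take 1 serving of quinoa: uses 235 kcal, +33.0 mg calcium (running total 181.0 mg).
Take 2.669 servings of brown rice: uses 646 kcal, +37.4 mg calcium (running total 218.4 mg).
Filling greedily by calcium-per-kcal is optimal for one linear limit, giving 218.4 mg.

218.4 mg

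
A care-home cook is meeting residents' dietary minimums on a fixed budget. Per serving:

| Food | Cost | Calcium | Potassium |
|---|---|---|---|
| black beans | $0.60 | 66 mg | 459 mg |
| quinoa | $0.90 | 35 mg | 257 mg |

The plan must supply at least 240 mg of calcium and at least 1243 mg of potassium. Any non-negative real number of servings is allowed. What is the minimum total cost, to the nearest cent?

$2.18

With two linear requirements the optimum uses one or two foods; enumerate the corners.
black beans only: max(240/66, 1243/459) = 3.636 servings → $2.18.
quinoa only: max(240/35, 1243/257) = 6.857 servings → $6.17.
black beans + quinoa: intersection lies outside the first quadrant.
Cheapest feasible corner: $2.18.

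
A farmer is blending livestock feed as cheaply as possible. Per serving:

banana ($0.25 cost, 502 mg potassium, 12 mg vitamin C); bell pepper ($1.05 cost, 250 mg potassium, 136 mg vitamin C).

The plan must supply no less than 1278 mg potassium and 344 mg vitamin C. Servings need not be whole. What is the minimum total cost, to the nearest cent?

banana only: max(1278/502, 344/12) = 28.67 servings → $7.17.
bell pepper only: max(1278/250, 344/136) = 5.112 servings → $5.37.
banana + bell pepper with both tight: 1.345 servings and 2.411 servings → $2.87.
Cheapest feasible corner: $2.87.

$2.87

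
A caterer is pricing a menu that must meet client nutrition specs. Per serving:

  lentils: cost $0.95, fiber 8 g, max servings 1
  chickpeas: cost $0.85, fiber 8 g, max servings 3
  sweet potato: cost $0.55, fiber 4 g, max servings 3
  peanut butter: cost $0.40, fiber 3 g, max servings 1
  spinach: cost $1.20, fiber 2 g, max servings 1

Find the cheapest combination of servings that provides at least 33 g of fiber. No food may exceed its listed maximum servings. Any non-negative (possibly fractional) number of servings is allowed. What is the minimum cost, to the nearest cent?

$3.63

Cost per g of fiber: chickpeas $0.1062, lentils $0.1187, peanut butter $0.1333, sweet potato $0.1375, spinach $0.6000.
Take 3 servings of chickpeas: +24.0 g fiber for $2.55 (total $2.55, still need 9.0 g).
Take 1 serving of lentils: +8.0 g fiber for $0.95 (total $3.50, still need 1.0 g).
Take 0.3333 servings of peanut butter: +1.0 g fiber for $0.13 (total $3.63, still need 0.0 g).
Filling from the cheapest source first is optimal under one linear minimum: $3.63.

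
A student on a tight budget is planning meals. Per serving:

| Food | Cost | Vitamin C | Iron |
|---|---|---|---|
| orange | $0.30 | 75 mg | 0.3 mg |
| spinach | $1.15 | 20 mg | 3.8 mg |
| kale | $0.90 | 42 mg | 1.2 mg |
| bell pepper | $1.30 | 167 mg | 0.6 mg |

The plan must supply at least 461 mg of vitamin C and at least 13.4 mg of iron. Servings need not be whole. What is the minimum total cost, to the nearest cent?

Minimising a linear cost over {vitamin C ≥ 461, iron ≥ 13.4, servings ≥ 0} — the optimum is at a vertex, using one or two foods.
orange only: max(461/75, 13.4/0.3) = 44.67 servings → $13.40.
spinach only: max(461/20, 13.4/3.8) = 23.05 servings → $26.51.
kale only: max(461/42, 13.4/1.2) = 11.17 servings → $10.05.
bell pepper only: max(461/167, 13.4/0.6) = 22.33 servings → $29.03.
orange + spinach with both tight: 5.318 servings and 3.106 servings → $5.17.
orange + kale: the both-tight solution has a negative serving — not a feasible corner.
orange + bell pepper with both targets exact would need a negative amount; discard.
spinach + kale with both tight: 0.0708 servings and 10.94 servings → $9.93.
spinach + bell pepper with both tight: 3.15 servings and 2.383 servings → $6.72.
kale + bell pepper: intersection lies outside the first quadrant.
The minimum over all feasible corners is $5.17.

$5.17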